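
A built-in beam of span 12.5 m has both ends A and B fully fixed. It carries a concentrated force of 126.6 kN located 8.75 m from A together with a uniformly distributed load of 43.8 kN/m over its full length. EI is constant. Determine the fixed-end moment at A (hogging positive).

Take the two fixed-end moments M_A, M_B as redundants; the released structure is the simple span AB.
Simple-span end rotations at A and B under the given loads:
  at A: point load 126.6 at a = 8.75: Pab(L + b)/(6LEI) = 900/EI
  at B: point load 126.6 at a = 8.75: Pab(L + a)/(6LEI) = 1177/EI
  at A: UDL 43.8: wL³/(24EI) = 3564/EI
  at B: UDL 43.8: wL³/(24EI) = 3564/EI
  θ_A0 = 4464/EI,  θ_B0 = 4741/EI
Flexibility coefficients: a unit moment at one end gives L/(3EI) there and L/(6EI) at the far end, so f₁₁ = f₂₂ = 4.167/EI and f₁₂ = f₂₁ = 2.083/EI.
Compatibility — zero rotation at each built-in end:
  4.167 M_A + 2.083 M_B = 4464
  2.083 M_A + 4.167 M_B = 4741
Solving the pair gives M_A = 670 kN·m and M_B = 802.9 kN·m (hogging).

M_A = 670 kN·m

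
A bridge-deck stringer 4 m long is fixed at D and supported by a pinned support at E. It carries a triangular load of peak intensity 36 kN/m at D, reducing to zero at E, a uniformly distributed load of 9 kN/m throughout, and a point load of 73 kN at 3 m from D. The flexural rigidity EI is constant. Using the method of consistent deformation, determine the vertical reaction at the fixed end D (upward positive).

Remove the prop at E; the released (primary) structure is a cantilever built in at D.
Downward deflection at the released point E due to the loads:
  triangular load, peak 36 at the fixed end: w₀L⁴/(30EI) = 307.2/EI
  UDL 9: wL⁴/(8EI) = 288/EI
  point load 73 at a = 3: Pa²(3L − a)/(6EI) = 985.5/EI
  δ_0 = 1581/EI
Tip deflection under a unit load at E: L³/(3EI) = 21.33/EI.
Compatibility at E: δ_0 − R_E·δ_{EE} = 0, so R_E = 1581/21.33 = 74.1 kN.
Vertical equilibrium: R_D = ΣP − R_E = 181 − 74.1 = 106.9 kN.

R_D = 106.9 kN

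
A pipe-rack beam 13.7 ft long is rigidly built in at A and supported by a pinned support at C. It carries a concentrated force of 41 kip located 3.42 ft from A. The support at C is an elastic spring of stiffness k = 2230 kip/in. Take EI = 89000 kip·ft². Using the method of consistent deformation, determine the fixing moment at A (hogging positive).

M_A = 92.27 kip·ft

Release the roller at C. Primary structure: cantilever fixed at A.
Deflection at C on the released cantilever, summing each load's contribution:
  point load 41 at a = 3.42: Pa²(3L − a)/(6EI) = 3012/EI
Tip deflection under a unit load at C: L³/(3EI) = 857.1/EI.
With EI = 89000 kip·ft²: δ_0 = 0.033838 ft and δ_{CC} = 0.009631 ft/kip.
Compatibility — the spring shortens by R_C/k under the reaction it provides: δ_0 − R_C·δ_{CC} = R_C/k. With 1/k = 1/(2230×12) ft/kip = 0.000037 ft/kip, R_C = δ_0 / (δ_{CC} + 1/k) = 0.033838 / (0.009631 + 0.000037) = 3.5 kip.
Moment equilibrium about A: M_A = Σ(load moments about A) − R_C·L = 140.2 − 3.5×13.7 = 92.27 kip·ft.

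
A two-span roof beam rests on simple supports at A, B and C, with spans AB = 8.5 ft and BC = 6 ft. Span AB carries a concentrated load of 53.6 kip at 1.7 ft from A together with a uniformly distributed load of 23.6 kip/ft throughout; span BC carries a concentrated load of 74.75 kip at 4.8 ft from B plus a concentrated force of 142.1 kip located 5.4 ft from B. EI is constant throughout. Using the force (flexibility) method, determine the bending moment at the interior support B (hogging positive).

Release continuity at B by inserting a hinge; the redundant is the internal moment M_B. The primary structure is two simply-supported spans AB and BC.
End slopes at the hinge B, treating each span as simply supported:
  span AB: point load 53.6 at a = 1.7: Pab(L + a)/(6LEI) = 123.9/EI
  span AB: UDL 23.6: wL³/(24EI) = 603.9/EI
  span BC: point load 74.75 at a = 4.8: Pab(L + b)/(6LEI) = 86.11/EI
  span BC: point load 142.1 at a = 5.4: Pab(L + b)/(6LEI) = 84.41/EI
  relative rotation θ_0 = (727.8 + 170.5)/EI = 898.3/EI
A unit hogging moment at B produces rotation L₁/(3EI) + L₂/(3EI) = 4.833/EI.
Compatibility: M_B·(L₁+L₂)/(3EI) = θ_0, giving M_B = 185.9 kip·ft (hogging).

M_B = 185.9 kip·ft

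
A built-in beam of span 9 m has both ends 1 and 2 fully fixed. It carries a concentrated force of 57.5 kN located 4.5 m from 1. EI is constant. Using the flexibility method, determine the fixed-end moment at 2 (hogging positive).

Take the two fixed-end moments M_1, M_2 as redundants; the released structure is the simple span 12.
On the primary (simply-supported) span, the end slopes from the loading are:
  at 1: point load 57.5 at a = 4.5: Pab(L + b)/(6LEI) = 291.1/EI
  at 2: point load 57.5 at a = 4.5: Pab(L + a)/(6LEI) = 291.1/EI
  θ_10 = 291.1/EI,  θ_20 = 291.1/EI
Flexibility coefficients: a unit moment at one end gives L/(3EI) there and L/(6EI) at the far end, so f₁₁ = f₂₂ = 3/EI and f₁₂ = f₂₁ = 1.5/EI.
Compatibility — zero rotation at each built-in end:
  3 M_1 + 1.5 M_2 = 291.1
  1.5 M_1 + 3 M_2 = 291.1
Solving the pair gives M_1 = 64.69 kN·m and M_2 = 64.69 kN·m (hogging).

M_2 = 64.69 kN·m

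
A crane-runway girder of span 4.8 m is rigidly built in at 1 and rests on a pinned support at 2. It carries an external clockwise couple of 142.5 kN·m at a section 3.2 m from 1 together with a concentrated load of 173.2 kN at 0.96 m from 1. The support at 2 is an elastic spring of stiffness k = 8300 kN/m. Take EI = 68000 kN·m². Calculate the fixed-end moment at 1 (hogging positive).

M_1 = 115.2 kN·m

Take the reaction at 2 as the redundant and release it; the primary structure is a cantilever fixed at 1.
Downward deflection at the released point 2 due to the loads:
  clockwise couple 142.5 at a = 3.2: M₀a(2L − a)/(2EI) = 1459/EI
  point load 173.2 at a = 0.96: Pa²(3L − a)/(6EI) = 357.6/EI
  δ_0 = 1817/EI
Tip deflection under a unit load at 2: L³/(3EI) = 36.86/EI.
With EI = 68000 kN·m²: δ_0 = 0.026717 m and δ_{22} = 0.000542 m/kN.
Compatibility — the spring shortens by R_2/k under the reaction it provides: δ_0 − R_2·δ_{22} = R_2/k. With 1/k = 0.00012 m/kN, R_2 = δ_0 / (δ_{22} + 1/k) = 0.026717 / (0.000542 + 0.00012) = 40.32 kN.
Moment equilibrium about 1: M_1 = Σ(load moments about 1) − R_2·L = 308.8 − 40.32×4.8 = 115.2 kN·m.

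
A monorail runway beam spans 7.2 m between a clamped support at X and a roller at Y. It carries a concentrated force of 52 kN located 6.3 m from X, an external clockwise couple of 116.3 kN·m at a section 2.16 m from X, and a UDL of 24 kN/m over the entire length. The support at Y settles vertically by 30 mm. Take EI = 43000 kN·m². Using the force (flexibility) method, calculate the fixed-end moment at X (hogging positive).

Choose R_Y as the redundant. The primary structure is the cantilever fixed at X.
Primary-structure tip deflection at Y by superposition:
  point load 52 at a = 6.3: Pa²(3L − a)/(6EI) = 5263/EI
  clockwise couple 116.3 at a = 2.16: M₀a(2L − a)/(2EI) = 1537/EI
  UDL 24: wL⁴/(8EI) = 8062/EI
  δ_0 = 14862/EI
Flexibility coefficient — unit upward force at Y: δ_{YY} = L³/(3EI) = 124.4/EI.
With EI = 43000 kN·m²: δ_0 = 0.34564 m and δ_{YY} = 0.002893 m/kN.
Compatibility — the beam at Y must follow the support down by 0.03 m: δ_0 − R_Y·δ_{YY} = 0.03, so R_Y = (0.34564 − 0.03)/0.002893 = 109.1 kN.
Moment equilibrium about X: M_X = Σ(load moments about X) − R_Y·L = 1066 − 109.1×7.2 = 280.5 kN·m.

M_X = 280.5 kN·m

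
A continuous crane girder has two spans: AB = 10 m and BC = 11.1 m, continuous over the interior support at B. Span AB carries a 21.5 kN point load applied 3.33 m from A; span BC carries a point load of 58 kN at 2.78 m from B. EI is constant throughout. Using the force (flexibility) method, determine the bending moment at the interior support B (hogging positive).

Take M_B as the redundant. Released structure: two simple spans AB and BC with a hinge at B.
Rotations at B on the released spans (each span's end-slope, ×1/EI):
  span AB: point load 21.5 at a = 3.33: Pab(L + a)/(6LEI) = 106.1/EI
  span BC: point load 58 at a = 2.78: Pab(L + b)/(6LEI) = 391.2/EI
  relative rotation θ_0 = (106.1 + 391.2)/EI = 497.3/EI
A unit hogging moment at B produces rotation L₁/(3EI) + L₂/(3EI) = 7.033/EI.
Slope continuity at B: θ_0 = M_B·7.033/EI, so M_B = 497.3/7.033 = 70.7 kN·m (hogging).

M_B = 70.7 kN·m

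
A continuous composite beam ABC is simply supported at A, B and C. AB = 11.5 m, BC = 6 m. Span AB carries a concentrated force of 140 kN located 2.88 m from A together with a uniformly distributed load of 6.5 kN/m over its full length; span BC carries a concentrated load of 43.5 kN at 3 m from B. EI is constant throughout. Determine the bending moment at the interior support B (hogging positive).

M_B = 211.6 kN·m

Release continuity at B by inserting a hinge; the redundant is the internal moment M_B. The primary structure is two simply-supported spans AB and BC.
Discontinuity in slope at B on the released structure — sum the simple-span end rotations:
  span AB: point load 140 at a = 2.88: Pab(L + a)/(6LEI) = 724.3/EI
  span AB: UDL 6.5: wL³/(24EI) = 411.9/EI
  span BC: point load 43.5 at a = 3: Pab(L + b)/(6LEI) = 97.88/EI
  relative rotation θ_0 = (1136 + 97.88)/EI = 1234/EI
A unit hogging moment at B produces rotation L₁/(3EI) + L₂/(3EI) = 5.833/EI.
Slope continuity at B: θ_0 = M_B·5.833/EI, so M_B = 1234/5.833 = 211.6 kN·m (hogging).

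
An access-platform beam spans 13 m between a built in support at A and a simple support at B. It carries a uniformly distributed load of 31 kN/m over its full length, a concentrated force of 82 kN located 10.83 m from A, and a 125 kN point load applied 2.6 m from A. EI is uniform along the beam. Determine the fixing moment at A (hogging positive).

Choose R_B as the redundant. The primary structure is the cantilever fixed at A.
Downward deflection at the released point B due to the loads:
  UDL 31: wL⁴/(8EI) = 110674/EI
  point load 82 at a = 10.83: Pa²(3L − a)/(6EI) = 45155/EI
  point load 125 at a = 2.6: Pa²(3L − a)/(6EI) = 5126/EI
  δ_0 = 160955/EI
Flexibility coefficient — unit upward force at B: δ_{BB} = L³/(3EI) = 732.3/EI.
Compatibility at B: δ_0 − R_B·δ_{BB} = 0, so R_B = 160955/732.3 = 219.8 kN.
Moment equilibrium about A: M_A = Σ(load moments about A) − R_B·L = 3833 − 219.8×13 = 975.4 kN·m.

M_A = 975.4 kN·m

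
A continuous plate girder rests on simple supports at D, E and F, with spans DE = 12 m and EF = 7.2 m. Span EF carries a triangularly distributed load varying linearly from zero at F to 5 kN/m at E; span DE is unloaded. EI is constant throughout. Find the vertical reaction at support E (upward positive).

R_E = 13.44 kN

Take M_E as the redundant. Released structure: two simple spans DE and EF with a hinge at E.
End slopes at the hinge E, treating each span as simply supported:
  span EF: triangular load, peak 5: w₀L³/(45EI) = 41.47/EI
  relative rotation θ_0 = (0 + 41.47)/EI = 41.47/EI
A unit hogging moment at E produces rotation L₁/(3EI) + L₂/(3EI) = 6.4/EI.
Slope continuity at E: θ_0 = M_E·6.4/EI, so M_E = 41.47/6.4 = 6.48 kN·m (hogging).
Span DE, ΣM about D with M_E applied at E: R_E^{DE}·12 = 0 + 6.48, so R_E^{DE} = 0.54 kN and R_D = 0 − 0.54 = -0.54 kN.
Span EF, ΣM about F: R_E^{EF}·7.2 = 86.4 + 6.48, so R_E^{EF} = 12.9 kN and R_F = 18 − 12.9 = 5.1 kN.
R_E = 0.54 + 12.9 = 13.44 kN.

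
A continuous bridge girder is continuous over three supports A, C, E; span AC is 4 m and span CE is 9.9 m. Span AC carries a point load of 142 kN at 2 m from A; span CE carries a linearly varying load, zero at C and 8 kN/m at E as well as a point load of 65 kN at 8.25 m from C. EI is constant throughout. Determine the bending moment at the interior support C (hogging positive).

Take M_C as the redundant. Released structure: two simple spans AC and CE with a hinge at C.
End slopes at the hinge C, treating each span as simply supported:
  span AC: point load 142 at a = 2: Pab(L + a)/(6LEI) = 142/EI
  span CE: triangular load, peak 8: 7w₀L³/(360EI) = 150.9/EI
  span CE: point load 65 at a = 8.25: Pab(L + b)/(6LEI) = 172/EI
  relative rotation θ_0 = (142 + 323)/EI = 465/EI
A unit hogging moment at C produces rotation L₁/(3EI) + L₂/(3EI) = 4.633/EI.
Slope continuity at C: θ_0 = M_C·4.633/EI, so M_C = 465/4.633 = 100.4 kN·m (hogging).

M_C = 100.4 kN·m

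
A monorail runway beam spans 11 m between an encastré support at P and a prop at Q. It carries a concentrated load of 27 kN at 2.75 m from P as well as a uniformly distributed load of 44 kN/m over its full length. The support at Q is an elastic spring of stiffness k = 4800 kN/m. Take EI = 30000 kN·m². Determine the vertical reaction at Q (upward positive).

R_Q = 181.3 kN

Choose R_Q as the redundant. The primary structure is the cantilever fixed at P.
Primary-structure tip deflection at Q by superposition:
  point load 27 at a = 2.75: Pa²(3L − a)/(6EI) = 1029/EI
  UDL 44: wL⁴/(8EI) = 80526/EI
  δ_0 = 81555/EI
Tip deflection under a unit load at Q: L³/(3EI) = 443.7/EI.
With EI = 30000 kN·m²: δ_0 = 2.7185 m and δ_{QQ} = 0.014789 m/kN.
Compatibility — the spring shortens by R_Q/k under the reaction it provides: δ_0 − R_Q·δ_{QQ} = R_Q/k. With 1/k = 0.000208 m/kN, R_Q = δ_0 / (δ_{QQ} + 1/k) = 2.7185 / (0.014789 + 0.000208) = 181.3 kN.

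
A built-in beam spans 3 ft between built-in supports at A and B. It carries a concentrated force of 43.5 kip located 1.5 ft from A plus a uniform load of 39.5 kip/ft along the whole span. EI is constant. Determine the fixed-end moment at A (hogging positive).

M_A = 45.94 kip·ft

Release both end moments; the primary structure is a simply-supported span AB with redundants M_A and M_B.
Simple-span end rotations at A and B under the given loads:
  at A: point load 43.5 at a = 1.5: Pab(L + b)/(6LEI) = 24.47/EI
  at B: point load 43.5 at a = 1.5: Pab(L + a)/(6LEI) = 24.47/EI
  at A: UDL 39.5: wL³/(24EI) = 44.44/EI
  at B: UDL 39.5: wL³/(24EI) = 44.44/EI
  θ_A0 = 68.91/EI,  θ_B0 = 68.91/EI
Flexibility coefficients: a unit moment at one end gives L/(3EI) there and L/(6EI) at the far end, so f₁₁ = f₂₂ = 1/EI and f₁₂ = f₂₁ = 0.5/EI.
Compatibility — zero rotation at each built-in end:
  1 M_A + 0.5 M_B = 68.91
  0.5 M_A + 1 M_B = 68.91
Solving the pair gives M_A = 45.94 kip·ft and M_B = 45.94 kip·ft (hogging).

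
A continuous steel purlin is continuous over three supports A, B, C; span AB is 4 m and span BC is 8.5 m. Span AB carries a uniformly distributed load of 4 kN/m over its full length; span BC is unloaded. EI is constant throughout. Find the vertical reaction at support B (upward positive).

Take M_B as the redundant. Released structure: two simple spans AB and BC with a hinge at B.
Discontinuity in slope at B on the released structure — sum the simple-span end rotations:
  span AB: UDL 4: wL³/(24EI) = 10.67/EI
  relative rotation θ_0 = (10.67 + 0)/EI = 10.67/EI
A unit hogging moment at B produces rotation L₁/(3EI) + L₂/(3EI) = 4.167/EI.
Compatibility: M_B·(L₁+L₂)/(3EI) = θ_0, giving M_B = 2.56 kN·m (hogging).
Span AB, ΣM about A with M_B applied at B: R_B^{AB}·4 = 32 + 2.56, so R_B^{AB} = 8.64 kN and R_A = 16 − 8.64 = 7.36 kN.
Span BC, ΣM about C: R_B^{BC}·8.5 = 0 + 2.56, so R_B^{BC} = 0.3012 kN and R_C = 0 − 0.3012 = -0.3012 kN.
R_B = 8.64 + 0.3012 = 8.941 kN.

R_B = 8.941 kN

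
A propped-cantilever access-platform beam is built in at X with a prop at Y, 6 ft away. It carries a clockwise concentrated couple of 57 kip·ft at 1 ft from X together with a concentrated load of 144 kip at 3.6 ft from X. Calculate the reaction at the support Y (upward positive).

R_Y = 66.56 kip

Choose R_Y as the redundant. The primary structure is the cantilever fixed at X.
Downward deflection at the released point Y due to the loads:
  clockwise couple 57 at a = 1: M₀a(2L − a)/(2EI) = 313.5/EI
  point load 144 at a = 3.6: Pa²(3L − a)/(6EI) = 4479/EI
  δ_0 = 4792/EI
Flexibility coefficient — unit upward force at Y: δ_{YY} = L³/(3EI) = 72/EI.
The prop prevents deflection at Y: R_Y = δ_0/δ_{YY} = 4792/72 = 66.56 kip.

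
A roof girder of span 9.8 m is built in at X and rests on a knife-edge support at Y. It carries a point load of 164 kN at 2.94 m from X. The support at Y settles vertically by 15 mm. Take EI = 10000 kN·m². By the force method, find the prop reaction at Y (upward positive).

Release the roller at Y. Primary structure: cantilever fixed at X.
Free-end deflection of the primary structure under the applied loading (downward +):
  point load 164 at a = 2.94: Pa²(3L − a)/(6EI) = 6251/EI
Flexibility coefficient — unit upward force at Y: δ_{YY} = L³/(3EI) = 313.7/EI.
With EI = 10000 kN·m²: δ_0 = 0.62514 m and δ_{YY} = 0.031373 m/kN.
Compatibility — the beam at Y must follow the support down by 0.015 m: δ_0 − R_Y·δ_{YY} = 0.015, so R_Y = (0.62514 − 0.015)/0.031373 = 19.45 kN.

R_Y = 19.45 kN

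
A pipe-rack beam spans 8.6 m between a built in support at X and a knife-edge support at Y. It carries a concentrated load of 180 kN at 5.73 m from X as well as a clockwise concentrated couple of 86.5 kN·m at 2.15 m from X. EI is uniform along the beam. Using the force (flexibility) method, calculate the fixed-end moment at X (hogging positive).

Take the reaction at Y as the redundant and release it; the primary structure is a cantilever fixed at X.
Downward deflection at the released point Y due to the loads:
  point load 180 at a = 5.73: Pa²(3L − a)/(6EI) = 19769/EI
  clockwise couple 86.5 at a = 2.15: M₀a(2L − a)/(2EI) = 1399/EI
  δ_0 = 21168/EI
Tip deflection under a unit load at Y: L³/(3EI) = 212/EI.
Compatibility at Y: δ_0 − R_Y·δ_{YY} = 0, so R_Y = 21168/212 = 99.84 kN.
Moment equilibrium about X: M_X = Σ(load moments about X) − R_Y·L = 1118 − 99.84×8.6 = 259.3 kN·m.

M_X = 259.3 kN·m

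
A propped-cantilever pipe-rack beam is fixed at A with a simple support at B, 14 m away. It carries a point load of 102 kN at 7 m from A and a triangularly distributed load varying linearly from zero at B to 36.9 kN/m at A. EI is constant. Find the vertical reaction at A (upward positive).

Remove the prop at B; the released (primary) structure is a cantilever built in at A.
Deflection at B on the released cantilever, summing each load's contribution:
  point load 102 at a = 7: Pa²(3L − a)/(6EI) = 29155/EI
  triangular load, peak 36.9 at the fixed end: w₀L⁴/(30EI) = 47252/EI
  δ_0 = 76407/EI
Tip deflection under a unit load at B: L³/(3EI) = 914.7/EI.
The prop prevents deflection at B: R_B = δ_0/δ_{BB} = 76407/914.7 = 83.53 kN.
Vertical equilibrium: R_A = ΣP − R_B = 360.3 − 83.53 = 276.8 kN.

R_A = 276.8 kN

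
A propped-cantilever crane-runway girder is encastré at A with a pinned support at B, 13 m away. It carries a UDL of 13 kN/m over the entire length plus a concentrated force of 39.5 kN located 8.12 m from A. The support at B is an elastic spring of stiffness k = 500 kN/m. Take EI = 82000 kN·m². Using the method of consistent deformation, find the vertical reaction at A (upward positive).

Release the roller at B. Primary structure: cantilever fixed at A.
Deflection at B on the released cantilever, summing each load's contribution:
  UDL 13: wL⁴/(8EI) = 46412/EI
  point load 39.5 at a = 8.12: Pa²(3L − a)/(6EI) = 13404/EI
  δ_0 = 59816/EI
Tip deflection under a unit load at B: L³/(3EI) = 732.3/EI.
With EI = 82000 kN·m²: δ_0 = 0.72946 m and δ_{BB} = 0.008931 m/kN.
Compatibility — the spring shortens by R_B/k under the reaction it provides: δ_0 − R_B·δ_{BB} = R_B/k. With 1/k = 0.002 m/kN, R_B = δ_0 / (δ_{BB} + 1/k) = 0.72946 / (0.008931 + 0.002) = 66.73 kN.
Vertical equilibrium: R_A = ΣP − R_B = 208.5 − 66.73 = 141.8 kN.

R_A = 141.8 kN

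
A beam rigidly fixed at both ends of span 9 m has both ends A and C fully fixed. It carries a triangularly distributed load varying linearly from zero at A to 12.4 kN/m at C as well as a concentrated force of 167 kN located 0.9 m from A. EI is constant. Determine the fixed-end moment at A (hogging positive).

M_A = 155.2 kN·m

Take the two fixed-end moments M_A, M_C as redundants; the released structure is the simple span AC.
Simple-span end rotations at A and C under the given loads:
  at A: triangular load, peak 12.4: 7w₀L³/(360EI) = 175.8/EI
  at C: triangular load, peak 12.4: w₀L³/(45EI) = 200.9/EI
  at A: point load 167 at a = 0.9: Pab(L + b)/(6LEI) = 385.5/EI
  at C: point load 167 at a = 0.9: Pab(L + a)/(6LEI) = 223.2/EI
  θ_A0 = 561.3/EI,  θ_C0 = 424.1/EI
Flexibility coefficients: a unit moment at one end gives L/(3EI) there and L/(6EI) at the far end, so f₁₁ = f₂₂ = 3/EI and f₁₂ = f₂₁ = 1.5/EI.
Compatibility — zero rotation at each built-in end:
  3 M_A + 1.5 M_C = 561.3
  1.5 M_A + 3 M_C = 424.1
Solving the pair gives M_A = 155.2 kN·m and M_C = 63.75 kN·m (hogging).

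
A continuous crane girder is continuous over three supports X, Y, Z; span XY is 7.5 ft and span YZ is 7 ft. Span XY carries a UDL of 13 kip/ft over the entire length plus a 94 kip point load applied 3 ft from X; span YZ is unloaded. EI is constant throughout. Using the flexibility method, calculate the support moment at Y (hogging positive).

Take M_Y as the redundant. Released structure: two simple spans XY and YZ with a hinge at Y.
End slopes at the hinge Y, treating each span as simply supported:
  span XY: UDL 13: wL³/(24EI) = 228.5/EI
  span XY: point load 94 at a = 3: Pab(L + a)/(6LEI) = 296.1/EI
  relative rotation θ_0 = (524.6 + 0)/EI = 524.6/EI
A unit hogging moment at Y produces rotation L₁/(3EI) + L₂/(3EI) = 4.833/EI.
Compatibility: M_Y·(L₁+L₂)/(3EI) = θ_0, giving M_Y = 108.5 kip·ft (hogging).

M_Y = 108.5 kip·ft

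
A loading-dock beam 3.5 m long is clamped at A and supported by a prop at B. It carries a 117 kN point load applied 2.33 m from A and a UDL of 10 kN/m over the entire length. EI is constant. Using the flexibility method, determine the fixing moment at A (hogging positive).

Remove the prop at B; the released (primary) structure is a cantilever built in at A.
Downward deflection at the released point B due to the loads:
  point load 117 at a = 2.33: Pa²(3L − a)/(6EI) = 864.9/EI
  UDL 10: wL⁴/(8EI) = 187.6/EI
  δ_0 = 1052/EI
Flexibility coefficient — unit upward force at B: δ_{BB} = L³/(3EI) = 14.29/EI.
The prop prevents deflection at B: R_B = δ_0/δ_{BB} = 1052/14.29 = 73.64 kN.
Moment equilibrium about A: M_A = Σ(load moments about A) − R_B·L = 333.9 − 73.64×3.5 = 76.11 kN·m.

M_A = 76.11 kN·m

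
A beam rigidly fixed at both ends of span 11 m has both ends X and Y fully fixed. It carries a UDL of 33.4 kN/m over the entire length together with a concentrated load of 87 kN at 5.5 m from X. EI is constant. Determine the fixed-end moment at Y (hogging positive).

M_Y = 456.4 kN·m

Take the two fixed-end moments M_X, M_Y as redundants; the released structure is the simple span XY.
Simple-span end rotations at X and Y under the given loads:
  at X: UDL 33.4: wL³/(24EI) = 1852/EI
  at Y: UDL 33.4: wL³/(24EI) = 1852/EI
  at X: point load 87 at a = 5.5: Pab(L + b)/(6LEI) = 657.9/EI
  at Y: point load 87 at a = 5.5: Pab(L + a)/(6LEI) = 657.9/EI
  θ_X0 = 2510/EI,  θ_Y0 = 2510/EI
Flexibility coefficients: a unit moment at one end gives L/(3EI) there and L/(6EI) at the far end, so f₁₁ = f₂₂ = 3.667/EI and f₁₂ = f₂₁ = 1.833/EI.
Compatibility — zero rotation at each built-in end:
  3.667 M_X + 1.833 M_Y = 2510
  1.833 M_X + 3.667 M_Y = 2510
Solving the pair gives M_X = 456.4 kN·m and M_Y = 456.4 kN·m (hogging).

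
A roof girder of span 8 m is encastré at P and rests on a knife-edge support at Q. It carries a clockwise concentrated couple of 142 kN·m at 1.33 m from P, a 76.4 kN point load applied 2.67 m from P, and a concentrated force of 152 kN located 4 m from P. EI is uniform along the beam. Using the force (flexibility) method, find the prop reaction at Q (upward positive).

R_Q = 66.96 kN

Choose R_Q as the redundant. The primary structure is the cantilever fixed at P.
Downward deflection at the released point Q due to the loads:
  clockwise couple 142 at a = 1.33: M₀a(2L − a)/(2EI) = 1385/EI
  point load 76.4 at a = 2.67: Pa²(3L − a)/(6EI) = 1936/EI
  point load 152 at a = 4: Pa²(3L − a)/(6EI) = 8107/EI
  δ_0 = 11428/EI
Flexibility coefficient — unit upward force at Q: δ_{QQ} = L³/(3EI) = 170.7/EI.
Compatibility at Q: δ_0 − R_Q·δ_{QQ} = 0, so R_Q = 11428/170.7 = 66.96 kN.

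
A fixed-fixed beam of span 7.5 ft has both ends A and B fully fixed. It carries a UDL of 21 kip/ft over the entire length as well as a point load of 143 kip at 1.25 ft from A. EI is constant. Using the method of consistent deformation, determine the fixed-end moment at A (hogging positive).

M_A = 222.6 kip·ft

Release both end moments; the primary structure is a simply-supported span AB with redundants M_A and M_B.
On the primary (simply-supported) span, the end slopes from the loading are:
  at A: UDL 21: wL³/(24EI) = 369.1/EI
  at B: UDL 21: wL³/(24EI) = 369.1/EI
  at A: point load 143 at a = 1.25: Pab(L + b)/(6LEI) = 341.4/EI
  at B: point load 143 at a = 1.25: Pab(L + a)/(6LEI) = 217.2/EI
  θ_A0 = 710.5/EI,  θ_B0 = 586.4/EI
Flexibility coefficients: a unit moment at one end gives L/(3EI) there and L/(6EI) at the far end, so f₁₁ = f₂₂ = 2.5/EI and f₁₂ = f₂₁ = 1.25/EI.
Compatibility — zero rotation at each built-in end:
  2.5 M_A + 1.25 M_B = 710.5
  1.25 M_A + 2.5 M_B = 586.4
Solving the pair gives M_A = 222.6 kip·ft and M_B = 123.3 kip·ft (hogging).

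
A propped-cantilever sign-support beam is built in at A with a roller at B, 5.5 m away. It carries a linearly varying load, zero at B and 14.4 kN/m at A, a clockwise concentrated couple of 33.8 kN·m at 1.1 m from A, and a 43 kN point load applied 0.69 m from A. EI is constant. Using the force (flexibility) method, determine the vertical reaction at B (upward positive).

Take the reaction at B as the redundant and release it; the primary structure is a cantilever fixed at A.
Primary-structure tip deflection at B by superposition:
  triangular load, peak 14.4 at the fixed end: w₀L⁴/(30EI) = 439.2/EI
  clockwise couple 33.8 at a = 1.1: M₀a(2L − a)/(2EI) = 184/EI
  point load 43 at a = 0.69: Pa²(3L − a)/(6EI) = 53.94/EI
  δ_0 = 677.2/EI
Tip deflection under a unit load at B: L³/(3EI) = 55.46/EI.
Compatibility at B: δ_0 − R_B·δ_{BB} = 0, so R_B = 677.2/55.46 = 12.21 kN.

R_B = 12.21 kN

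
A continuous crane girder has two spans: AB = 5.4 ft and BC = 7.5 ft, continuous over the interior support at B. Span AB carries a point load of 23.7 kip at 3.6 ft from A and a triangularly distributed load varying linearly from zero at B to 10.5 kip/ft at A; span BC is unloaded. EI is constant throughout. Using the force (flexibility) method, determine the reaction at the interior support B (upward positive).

Insert a hinge at B; M_B is the redundant, and each span becomes simply supported.
Rotations at B on the released spans (each span's end-slope, ×1/EI):
  span AB: point load 23.7 at a = 3.6: Pab(L + a)/(6LEI) = 42.66/EI
  span AB: triangular load, peak 10.5: 7w₀L³/(360EI) = 32.15/EI
  relative rotation θ_0 = (74.81 + 0)/EI = 74.81/EI
A unit hogging moment at B produces rotation L₁/(3EI) + L₂/(3EI) = 4.3/EI.
Slope continuity at B: θ_0 = M_B·4.3/EI, so M_B = 74.81/4.3 = 17.4 kip·ft (hogging).
Span AB, ΣM about A with M_B applied at B: R_B^{AB}·5.4 = 136.3 + 17.4, so R_B^{AB} = 28.47 kip and R_A = 52.05 − 28.47 = 23.58 kip.
Span BC, ΣM about C: R_B^{BC}·7.5 = 0 + 17.4, so R_B^{BC} = 2.32 kip and R_C = 0 − 2.32 = -2.32 kip.
R_B = 28.47 + 2.32 = 30.79 kip.

R_B = 30.79 kip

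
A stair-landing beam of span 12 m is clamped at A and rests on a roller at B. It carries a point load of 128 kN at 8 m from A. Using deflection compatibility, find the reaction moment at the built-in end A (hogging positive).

M_A = 227.6 kN·m

Choose R_B as the redundant. The primary structure is the cantilever fixed at A.
Deflection at B on the released cantilever, summing each load's contribution:
  point load 128 at a = 8: Pa²(3L − a)/(6EI) = 38229/EI
Tip deflection under a unit load at B: L³/(3EI) = 576/EI.
The prop prevents deflection at B: R_B = δ_0/δ_{BB} = 38229/576 = 66.37 kN.
Moment equilibrium about A: M_A = Σ(load moments about A) − R_B·L = 1024 − 66.37×12 = 227.6 kN·m.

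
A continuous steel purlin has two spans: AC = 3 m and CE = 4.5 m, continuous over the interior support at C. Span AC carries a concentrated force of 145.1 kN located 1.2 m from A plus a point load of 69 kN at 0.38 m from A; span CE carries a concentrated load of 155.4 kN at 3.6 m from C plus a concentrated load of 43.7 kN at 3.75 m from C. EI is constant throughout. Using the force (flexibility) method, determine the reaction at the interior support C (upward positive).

R_C = 151.9 kN

Insert a hinge at C; M_C is the redundant, and each span becomes simply supported.
End slopes at the hinge C, treating each span as simply supported:
  span AC: point load 145.1 at a = 1.2: Pab(L + a)/(6LEI) = 73.13/EI
  span AC: point load 69 at a = 0.38: Pab(L + a)/(6LEI) = 12.9/EI
  span CE: point load 155.4 at a = 3.6: Pab(L + b)/(6LEI) = 100.7/EI
  span CE: point load 43.7 at a = 3.75: Pab(L + b)/(6LEI) = 23.9/EI
  relative rotation θ_0 = (86.03 + 124.6)/EI = 210.6/EI
A unit hogging moment at C produces rotation L₁/(3EI) + L₂/(3EI) = 2.5/EI.
Compatibility: M_C·(L₁+L₂)/(3EI) = θ_0, giving M_C = 84.25 kN·m (hogging).
Span AC, ΣM about A with M_C applied at C: R_C^{AC}·3 = 200.3 + 84.25, so R_C^{AC} = 94.86 kN and R_A = 214.1 − 94.86 = 119.2 kN.
Span CE, ΣM about E: R_C^{CE}·4.5 = 172.6 + 84.25, so R_C^{CE} = 57.09 kN and R_E = 199.1 − 57.09 = 142 kN.
R_C = 94.86 + 57.09 = 151.9 kN.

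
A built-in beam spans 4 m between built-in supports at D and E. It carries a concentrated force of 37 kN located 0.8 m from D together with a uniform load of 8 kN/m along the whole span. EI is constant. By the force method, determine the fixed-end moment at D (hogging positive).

M_D = 29.61 kN·m

Release both end moments; the primary structure is a simply-supported span DE with redundants M_D and M_E.
End rotations of the released simple span under the applied load (×1/EI):
  at D: point load 37 at a = 0.8: Pab(L + b)/(6LEI) = 28.42/EI
  at E: point load 37 at a = 0.8: Pab(L + a)/(6LEI) = 18.94/EI
  at D: UDL 8: wL³/(24EI) = 21.33/EI
  at E: UDL 8: wL³/(24EI) = 21.33/EI
  θ_D0 = 49.75/EI,  θ_E0 = 40.28/EI
Flexibility coefficients: a unit moment at one end gives L/(3EI) there and L/(6EI) at the far end, so f₁₁ = f₂₂ = 1.333/EI and f₁₂ = f₂₁ = 0.6667/EI.
Compatibility — zero rotation at each built-in end:
  1.333 M_D + 0.6667 M_E = 49.75
  0.6667 M_D + 1.333 M_E = 40.28
Solving the pair gives M_D = 29.61 kN·m and M_E = 15.4 kN·m (hogging).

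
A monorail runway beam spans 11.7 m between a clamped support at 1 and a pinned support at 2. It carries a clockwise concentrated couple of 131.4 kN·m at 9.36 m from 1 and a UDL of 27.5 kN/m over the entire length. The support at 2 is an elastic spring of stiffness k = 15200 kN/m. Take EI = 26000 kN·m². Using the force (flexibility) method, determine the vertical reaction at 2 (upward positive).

R_2 = 136.4 kN

Take the reaction at 2 as the redundant and release it; the primary structure is a cantilever fixed at 1.
Primary-structure tip deflection at 2 by superposition:
  clockwise couple 131.4 at a = 9.36: M₀a(2L − a)/(2EI) = 8634/EI
  UDL 27.5: wL⁴/(8EI) = 64415/EI
  δ_0 = 73049/EI
Flexibility coefficient — unit upward force at 2: δ_{22} = L³/(3EI) = 533.9/EI.
With EI = 26000 kN·m²: δ_0 = 2.8096 m and δ_{22} = 0.020533 m/kN.
Compatibility — the spring shortens by R_2/k under the reaction it provides: δ_0 − R_2·δ_{22} = R_2/k. With 1/k = 0.000066 m/kN, R_2 = δ_0 / (δ_{22} + 1/k) = 2.8096 / (0.020533 + 0.000066) = 136.4 kN.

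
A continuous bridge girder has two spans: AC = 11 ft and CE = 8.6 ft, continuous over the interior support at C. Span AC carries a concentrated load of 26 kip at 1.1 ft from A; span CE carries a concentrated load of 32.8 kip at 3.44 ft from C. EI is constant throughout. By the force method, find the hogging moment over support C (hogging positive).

Release continuity at C by inserting a hinge; the redundant is the internal moment M_C. The primary structure is two simply-supported spans AC and CE.
Rotations at C on the released spans (each span's end-slope, ×1/EI):
  span AC: point load 26 at a = 1.1: Pab(L + a)/(6LEI) = 51.91/EI
  span CE: point load 32.8 at a = 3.44: Pab(L + b)/(6LEI) = 155.3/EI
  relative rotation θ_0 = (51.91 + 155.3)/EI = 207.2/EI
A unit hogging moment at C produces rotation L₁/(3EI) + L₂/(3EI) = 6.533/EI.
Slope continuity at C: θ_0 = M_C·6.533/EI, so M_C = 207.2/6.533 = 31.71 kip·ft (hogging).

M_C = 31.71 kip·ft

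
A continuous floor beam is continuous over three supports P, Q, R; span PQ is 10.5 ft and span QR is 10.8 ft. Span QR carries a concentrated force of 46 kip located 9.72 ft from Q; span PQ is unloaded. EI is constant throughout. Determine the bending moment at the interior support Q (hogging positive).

M_Q = 12.47 kip·ft

Release continuity at Q by inserting a hinge; the redundant is the internal moment M_Q. The primary structure is two simply-supported spans PQ and QR.
Discontinuity in slope at Q on the released structure — sum the simple-span end rotations:
  span QR: point load 46 at a = 9.72: Pab(L + b)/(6LEI) = 88.53/EI
  relative rotation θ_0 = (0 + 88.53)/EI = 88.53/EI
A unit hogging moment at Q produces rotation L₁/(3EI) + L₂/(3EI) = 7.1/EI.
Slope continuity at Q: θ_0 = M_Q·7.1/EI, so M_Q = 88.53/7.1 = 12.47 kip·ft (hogging).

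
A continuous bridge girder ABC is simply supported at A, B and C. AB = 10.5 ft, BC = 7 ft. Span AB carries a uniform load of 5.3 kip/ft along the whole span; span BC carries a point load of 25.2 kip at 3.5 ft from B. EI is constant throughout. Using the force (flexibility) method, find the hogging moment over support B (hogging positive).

M_B = 57.05 kip·ft

Insert a hinge at B; M_B is the redundant, and each span becomes simply supported.
Discontinuity in slope at B on the released structure — sum the simple-span end rotations:
  span AB: UDL 5.3: wL³/(24EI) = 255.6/EI
  span BC: point load 25.2 at a = 3.5: Pab(L + b)/(6LEI) = 77.17/EI
  relative rotation θ_0 = (255.6 + 77.17)/EI = 332.8/EI
A unit hogging moment at B produces rotation L₁/(3EI) + L₂/(3EI) = 5.833/EI.
Compatibility: M_B·(L₁+L₂)/(3EI) = θ_0, giving M_B = 57.05 kip·ft (hogging).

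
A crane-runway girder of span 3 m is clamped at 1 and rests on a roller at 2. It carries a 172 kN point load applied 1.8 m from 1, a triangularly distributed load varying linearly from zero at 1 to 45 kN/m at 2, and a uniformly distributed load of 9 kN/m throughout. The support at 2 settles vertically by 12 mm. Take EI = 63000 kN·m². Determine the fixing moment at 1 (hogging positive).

M_1 = 372.4 kN·m

Take the reaction at 2 as the redundant and release it; the primary structure is a cantilever fixed at 1.
Downward deflection at the released point 2 due to the loads:
  point load 172 at a = 1.8: Pa²(3L − a)/(6EI) = 668.7/EI
  triangular load, peak 45 at the free end: 11w₀L⁴/(120EI) = 334.1/EI
  UDL 9: wL⁴/(8EI) = 91.12/EI
  δ_0 = 1094/EI
Tip deflection under a unit load at 2: L³/(3EI) = 9/EI.
With EI = 63000 kN·m²: δ_0 = 0.017365 m and δ_{22} = 0.000143 m/kN.
Compatibility — the beam at 2 must follow the support down by 0.012 m: δ_0 − R_2·δ_{22} = 0.012, so R_2 = (0.017365 − 0.012)/0.000143 = 37.55 kN.
Moment equilibrium about 1: M_1 = Σ(load moments about 1) − R_2·L = 485.1 − 37.55×3 = 372.4 kN·m.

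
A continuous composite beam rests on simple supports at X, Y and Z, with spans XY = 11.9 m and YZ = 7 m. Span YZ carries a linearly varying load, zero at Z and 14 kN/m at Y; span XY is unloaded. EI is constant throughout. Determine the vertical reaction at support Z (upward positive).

R_Z = 13.91 kN

Insert a hinge at Y; M_Y is the redundant, and each span becomes simply supported.
Discontinuity in slope at Y on the released structure — sum the simple-span end rotations:
  span YZ: triangular load, peak 14: w₀L³/(45EI) = 106.7/EI
  relative rotation θ_0 = (0 + 106.7)/EI = 106.7/EI
A unit hogging moment at Y produces rotation L₁/(3EI) + L₂/(3EI) = 6.3/EI.
Slope continuity at Y: θ_0 = M_Y·6.3/EI, so M_Y = 106.7/6.3 = 16.94 kN·m (hogging).
Span YZ, ΣM about Z: R_Y^{YZ}·7 = 228.7 + 16.94, so R_Y^{YZ} = 35.09 kN and R_Z = 49 − 35.09 = 13.91 kN.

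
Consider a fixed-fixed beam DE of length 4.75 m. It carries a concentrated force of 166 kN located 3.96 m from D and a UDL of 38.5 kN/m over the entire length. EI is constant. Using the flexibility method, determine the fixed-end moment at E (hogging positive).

Release both end moments; the primary structure is a simply-supported span DE with redundants M_D and M_E.
On the primary (simply-supported) span, the end slopes from the loading are:
  at D: point load 166 at a = 3.96: Pab(L + b)/(6LEI) = 100.9/EI
  at E: point load 166 at a = 3.96: Pab(L + a)/(6LEI) = 158.7/EI
  at D: UDL 38.5: wL³/(24EI) = 171.9/EI
  at E: UDL 38.5: wL³/(24EI) = 171.9/EI
  θ_D0 = 272.9/EI,  θ_E0 = 330.6/EI
Flexibility coefficients: a unit moment at one end gives L/(3EI) there and L/(6EI) at the far end, so f₁₁ = f₂₂ = 1.583/EI and f₁₂ = f₂₁ = 0.7917/EI.
Compatibility — zero rotation at each built-in end:
  1.583 M_D + 0.7917 M_E = 272.9
  0.7917 M_D + 1.583 M_E = 330.6
Solving the pair gives M_D = 90.57 kN·m and M_E = 163.5 kN·m (hogging).

M_E = 163.5 kN·m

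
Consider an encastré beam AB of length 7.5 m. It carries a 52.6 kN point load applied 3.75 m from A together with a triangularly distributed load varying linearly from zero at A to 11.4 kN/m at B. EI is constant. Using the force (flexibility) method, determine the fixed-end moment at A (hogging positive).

M_A = 70.69 kN·m

Release both end moments; the primary structure is a simply-supported span AB with redundants M_A and M_B.
On the primary (simply-supported) span, the end slopes from the loading are:
  at A: point load 52.6 at a = 3.75: Pab(L + b)/(6LEI) = 184.9/EI
  at B: point load 52.6 at a = 3.75: Pab(L + a)/(6LEI) = 184.9/EI
  at A: triangular load, peak 11.4: 7w₀L³/(360EI) = 93.52/EI
  at B: triangular load, peak 11.4: w₀L³/(45EI) = 106.9/EI
  θ_A0 = 278.4/EI,  θ_B0 = 291.8/EI
Flexibility coefficients: a unit moment at one end gives L/(3EI) there and L/(6EI) at the far end, so f₁₁ = f₂₂ = 2.5/EI and f₁₂ = f₂₁ = 1.25/EI.
Compatibility — zero rotation at each built-in end:
  2.5 M_A + 1.25 M_B = 278.4
  1.25 M_A + 2.5 M_B = 291.8
Solving the pair gives M_A = 70.69 kN·m and M_B = 81.38 kN·m (hogging).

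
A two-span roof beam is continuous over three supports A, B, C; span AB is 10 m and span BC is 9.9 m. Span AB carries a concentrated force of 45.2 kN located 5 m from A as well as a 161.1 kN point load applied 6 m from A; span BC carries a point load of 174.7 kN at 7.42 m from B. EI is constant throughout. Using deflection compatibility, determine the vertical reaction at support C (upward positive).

R_C = 100.7 kN

Release continuity at B by inserting a hinge; the redundant is the internal moment M_B. The primary structure is two simply-supported spans AB and BC.
End slopes at the hinge B, treating each span as simply supported:
  span AB: point load 45.2 at a = 5: Pab(L + a)/(6LEI) = 282.5/EI
  span AB: point load 161.1 at a = 6: Pab(L + a)/(6LEI) = 1031/EI
  span BC: point load 174.7 at a = 7.42: Pab(L + b)/(6LEI) = 670/EI
  relative rotation θ_0 = (1314 + 670)/EI = 1984/EI
A unit hogging moment at B produces rotation L₁/(3EI) + L₂/(3EI) = 6.633/EI.
Slope continuity at B: θ_0 = M_B·6.633/EI, so M_B = 1984/6.633 = 299 kN·m (hogging).
Span BC, ΣM about C: R_B^{BC}·9.9 = 433.3 + 299, so R_B^{BC} = 73.97 kN and R_C = 174.7 − 73.97 = 100.7 kN.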